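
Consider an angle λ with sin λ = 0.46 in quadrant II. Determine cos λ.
cos λ = ±√(1 - sin²λ) = -0.8879 (negative in QII)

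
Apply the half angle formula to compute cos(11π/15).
cos(11π/15) = -√((1 + cos 22π/15)/2) = -0.6691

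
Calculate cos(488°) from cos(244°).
cos(488°) = cos²244° - sin²244° = -0.6157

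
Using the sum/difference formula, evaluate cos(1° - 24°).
cos(1° - 24°) = cos 1° cos 24° + sin 1° sin 24° = 0.9205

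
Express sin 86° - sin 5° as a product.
sin 86° - sin 5° = 2 cos(45.5°) sin(40.5°)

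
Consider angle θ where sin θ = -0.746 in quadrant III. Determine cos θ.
cos θ = ±√(1 - sin²θ) = -0.6659 (negative in QIII)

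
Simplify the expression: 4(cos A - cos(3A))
4(cos A - cos(3A)) = 4(2 sin(2A) sin A) (using Sum-to-product)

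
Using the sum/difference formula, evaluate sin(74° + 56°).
sin(74° + 56°) = sin 74° cos 56° + cos 74° sin 56° = 0.766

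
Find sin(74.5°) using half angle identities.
sin(74.5°) = √((1 - cos 149°)/2) = 0.9636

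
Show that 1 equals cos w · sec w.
RHS = cos w · (1/cos w) = 1 = LHS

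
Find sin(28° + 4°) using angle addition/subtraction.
sin(28° + 4°) = sin 28° cos 4° + cos 28° sin 4° = 0.5299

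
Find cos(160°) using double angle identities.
cos(160°) = cos²80° - sin²80° = -0.9397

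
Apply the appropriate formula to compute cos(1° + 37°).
cos(1° + 37°) = cos 1° cos 37° - sin 1° sin 37° = 0.788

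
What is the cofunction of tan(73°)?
tan(73°) = cot(90° - 73°) = cot(17°)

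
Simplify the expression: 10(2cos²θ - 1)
10(2cos²θ - 1) = 10(cos(2θ)) (using Double angle)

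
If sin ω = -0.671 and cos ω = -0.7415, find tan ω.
tan ω = sin ω / cos ω = 0.9049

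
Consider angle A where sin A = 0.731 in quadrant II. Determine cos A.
cos A = ±√(1 - sin²A) = -0.6824 (negative in QII)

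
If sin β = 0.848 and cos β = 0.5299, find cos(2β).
cos(2β) = cos²β - sin²β = -0.4383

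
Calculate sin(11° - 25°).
sin(11° - 25°) = sin 11° cos 25° - cos 11° sin 25° = -0.2419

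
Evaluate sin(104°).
sin(104°) = 0.9703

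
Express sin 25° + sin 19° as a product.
sin 25° + sin 19° = 2 sin(22°) cos(3°)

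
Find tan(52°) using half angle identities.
tan(52°) = sin 104° / (1 + cos 104°) = 1.28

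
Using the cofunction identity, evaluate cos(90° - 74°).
cos(90° - 74°) = sin(74°) = 0.9613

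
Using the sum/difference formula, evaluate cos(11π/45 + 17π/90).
cos(11π/45 + 17π/90) = cos 11π/45 cos 17π/90 - sin 11π/45 sin 17π/90 = 0.2079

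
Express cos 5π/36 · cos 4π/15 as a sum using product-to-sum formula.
cos 5π/36 cos 4π/15 = (1/2)[cos(5π/36-4π/15) + cos(5π/36+4π/15)]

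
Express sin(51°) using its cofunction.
sin(51°) = cos(90° - 51°) = cos(39°)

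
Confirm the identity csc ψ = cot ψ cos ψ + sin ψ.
RHS = cos²ψ/sin ψ + sin ψ = (cos²ψ + sin²ψ)/sin ψ = 1/sin ψ = csc ψ = LHS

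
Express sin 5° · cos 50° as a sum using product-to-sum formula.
sin 5° cos 50° = (1/2)[sin(5°+50°) + sin(5°-50°)]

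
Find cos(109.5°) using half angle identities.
cos(109.5°) = -√((1 + cos 219°)/2) = -0.3338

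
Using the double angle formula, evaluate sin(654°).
sin(654°) = 2 sin 327° cos 327° = -0.9135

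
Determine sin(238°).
sin(238°) = -0.848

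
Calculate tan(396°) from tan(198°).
tan(396°) = 2 tan 198° / (1 - tan²198°) = 0.7265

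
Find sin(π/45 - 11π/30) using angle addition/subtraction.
sin(π/45 - 11π/30) = sin π/45 cos 11π/30 - cos π/45 sin 11π/30 = -0.8829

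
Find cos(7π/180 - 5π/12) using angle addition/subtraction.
cos(7π/180 - 5π/12) = cos 7π/180 cos 5π/12 + sin 7π/180 sin 5π/12 = 0.3746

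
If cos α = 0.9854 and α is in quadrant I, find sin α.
sin α = 0.1703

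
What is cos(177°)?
cos(177°) = -0.9986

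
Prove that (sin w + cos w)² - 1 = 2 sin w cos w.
LHS = sin²w + 2 sin w cos w + cos²w - 1 = (sin²w + cos²w) + 2 sin w cos w - 1 = 1 + 2 sin w cos w - 1 = 2 sin w cos w = RHS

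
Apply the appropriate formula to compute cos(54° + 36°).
cos(54° + 36°) = cos 54° cos 36° - sin 54° sin 36° = 0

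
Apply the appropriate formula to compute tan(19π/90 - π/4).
tan(19π/90 - π/4) = (tan 19π/90 - tan π/4)/(1 + tan 19π/90 tan π/4) = -0.1228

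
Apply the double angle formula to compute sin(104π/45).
sin(104π/45) = 2 sin 52π/45 cos 52π/45 = 0.829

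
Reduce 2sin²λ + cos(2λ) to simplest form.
2sin²λ + cos(2λ) = 1 (using Double angle)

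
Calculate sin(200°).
sin(200°) = -0.342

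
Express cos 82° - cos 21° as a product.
cos 82° - cos 21° = -2 sin(51.5°) sin(30.5°)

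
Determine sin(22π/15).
sin(22π/15) = -0.9945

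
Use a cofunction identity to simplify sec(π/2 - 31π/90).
sec(π/2 - 31π/90) = csc(31π/90)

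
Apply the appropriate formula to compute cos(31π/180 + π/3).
cos(31π/180 + π/3) = cos 31π/180 cos π/3 - sin 31π/180 sin π/3 = -0.01745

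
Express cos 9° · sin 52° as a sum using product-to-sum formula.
cos 9° sin 52° = (1/2)[sin(9°+52°) - sin(9°-52°)]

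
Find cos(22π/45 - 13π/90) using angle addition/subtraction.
cos(22π/45 - 13π/90) = cos 22π/45 cos 13π/90 + sin 22π/45 sin 13π/90 = 0.4695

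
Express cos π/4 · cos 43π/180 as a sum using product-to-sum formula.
cos π/4 cos 43π/180 = (1/2)[cos(π/4-43π/180) + cos(π/4+43π/180)]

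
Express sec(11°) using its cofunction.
sec(11°) = csc(90° - 11°) = csc(79°)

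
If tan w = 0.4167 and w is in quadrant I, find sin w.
sin w = 0.3846 (using tan²w + 1 = sec²w)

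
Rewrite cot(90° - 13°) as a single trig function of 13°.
cot(90° - 13°) = tan(13°)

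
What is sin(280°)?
sin(280°) = -0.9848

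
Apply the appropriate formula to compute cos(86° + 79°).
cos(86° + 79°) = cos 86° cos 79° - sin 86° sin 79° = -(√6+√2)/4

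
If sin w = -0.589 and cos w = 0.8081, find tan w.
tan w = sin w / cos w = -0.7289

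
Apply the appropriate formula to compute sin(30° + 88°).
sin(30° + 88°) = sin 30° cos 88° + cos 30° sin 88° = 0.8829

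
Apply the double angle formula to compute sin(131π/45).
sin(131π/45) = 2 sin 131π/90 cos 131π/90 = 0.2756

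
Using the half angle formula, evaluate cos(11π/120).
cos(11π/120) = √((1 + cos 11π/60)/2) = 0.9588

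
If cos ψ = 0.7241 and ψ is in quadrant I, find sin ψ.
sin ψ = 0.6897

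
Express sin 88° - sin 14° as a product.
sin 88° - sin 14° = 2 cos(51°) sin(37°)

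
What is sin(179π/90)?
sin(179π/90) = -0.0349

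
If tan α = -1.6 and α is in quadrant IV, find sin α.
sin α = -0.848 (using tan²α + 1 = sec²α)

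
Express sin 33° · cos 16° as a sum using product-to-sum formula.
sin 33° cos 16° = (1/2)[sin(33°+16°) + sin(33°-16°)]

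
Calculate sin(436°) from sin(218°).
sin(436°) = 2 sin 218° cos 218° = 0.9703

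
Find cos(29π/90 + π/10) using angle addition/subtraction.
cos(29π/90 + π/10) = cos 29π/90 cos π/10 - sin 29π/90 sin π/10 = 0.2419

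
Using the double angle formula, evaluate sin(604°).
sin(604°) = 2 sin 302° cos 302° = -0.8988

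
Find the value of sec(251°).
sec(251°) = -3.072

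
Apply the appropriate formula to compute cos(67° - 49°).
cos(67° - 49°) = cos 67° cos 49° + sin 67° sin 49° = 0.9511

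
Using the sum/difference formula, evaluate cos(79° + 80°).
cos(79° + 80°) = cos 79° cos 80° - sin 79° sin 80° = -0.9336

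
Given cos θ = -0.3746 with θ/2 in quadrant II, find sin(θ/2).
sin(θ/2) = ±√((1 - cos θ)/2); positive since θ/2 ∈ QII, so sin(θ/2) = 0.829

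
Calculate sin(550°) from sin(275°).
sin(550°) = 2 sin 275° cos 275° = -0.1736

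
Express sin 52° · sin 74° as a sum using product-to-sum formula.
sin 52° sin 74° = (1/2)[cos(52°-74°) - cos(52°+74°)]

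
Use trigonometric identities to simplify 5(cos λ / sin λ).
5(cos λ / sin λ) = 5(cot λ) (using Quotient identity)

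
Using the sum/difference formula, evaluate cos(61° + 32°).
cos(61° + 32°) = cos 61° cos 32° - sin 61° sin 32° = -0.05234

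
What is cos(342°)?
cos(342°) = 0.9511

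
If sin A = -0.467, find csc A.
csc A = 1/sin A = -2.141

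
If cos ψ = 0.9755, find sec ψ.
sec ψ = 1/cos ψ = 1.025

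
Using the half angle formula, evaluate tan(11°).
tan(11°) = sin 22° / (1 + cos 22°) = 0.1944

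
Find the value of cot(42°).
cot(42°) = 1.111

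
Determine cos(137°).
cos(137°) = -0.7314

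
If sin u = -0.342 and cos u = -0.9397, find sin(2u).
sin(2u) = 2 sin u cos u = 0.6428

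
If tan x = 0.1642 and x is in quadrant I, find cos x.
cos x = 0.9868 (using tan²x + 1 = sec²x)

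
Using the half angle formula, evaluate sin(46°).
sin(46°) = √((1 - cos 92°)/2) = 0.7193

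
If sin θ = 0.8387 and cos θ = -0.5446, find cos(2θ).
cos(2θ) = cos²θ - sin²θ = -0.4068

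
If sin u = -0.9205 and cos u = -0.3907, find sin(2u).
sin(2u) = 2 sin u cos u = 0.7193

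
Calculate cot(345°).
cot(345°) = -(2+√3)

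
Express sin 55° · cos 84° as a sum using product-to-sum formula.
sin 55° cos 84° = (1/2)[sin(55°+84°) + sin(55°-84°)]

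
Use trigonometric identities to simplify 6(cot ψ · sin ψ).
6(cot ψ · sin ψ) = 6(cos ψ) (using Quotient identity)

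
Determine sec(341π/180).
sec(341π/180) = 1.058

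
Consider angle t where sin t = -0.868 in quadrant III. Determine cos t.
cos t = ±√(1 - sin²t) = -0.4966 (negative in QIII)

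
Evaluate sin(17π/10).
sin(17π/10) = -0.809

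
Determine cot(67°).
cot(67°) = 0.4245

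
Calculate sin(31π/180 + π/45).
sin(31π/180 + π/45) = sin 31π/180 cos π/45 + cos 31π/180 sin π/45 = 0.5736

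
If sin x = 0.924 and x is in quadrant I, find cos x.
cos x = 0.3824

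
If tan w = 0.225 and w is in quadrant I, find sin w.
sin w = 0.2195 (using tan²w + 1 = sec²w)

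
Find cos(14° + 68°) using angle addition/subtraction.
cos(14° + 68°) = cos 14° cos 68° - sin 14° sin 68° = 0.1392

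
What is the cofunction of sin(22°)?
sin(22°) = cos(90° - 22°) = cos(68°)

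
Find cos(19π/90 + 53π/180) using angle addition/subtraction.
cos(19π/90 + 53π/180) = cos 19π/90 cos 53π/180 - sin 19π/90 sin 53π/180 = -0.01745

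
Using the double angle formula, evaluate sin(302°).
sin(302°) = 2 sin 151° cos 151° = -0.848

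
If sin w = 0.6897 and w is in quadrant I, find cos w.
cos w = 0.7241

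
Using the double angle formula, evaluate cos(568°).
cos(568°) = 2cos²284° - 1 = -0.8829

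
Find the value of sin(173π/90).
sin(173π/90) = -0.2419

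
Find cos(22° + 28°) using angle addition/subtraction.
cos(22° + 28°) = cos 22° cos 28° - sin 22° sin 28° = 0.6428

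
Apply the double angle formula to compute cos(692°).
cos(692°) = cos²346° - sin²346° = 0.8829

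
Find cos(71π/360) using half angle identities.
cos(71π/360) = √((1 + cos 71π/180)/2) = 0.8141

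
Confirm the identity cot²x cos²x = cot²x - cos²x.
RHS = cos²x/sin²x - cos²x = cos²x(1/sin²x - 1) = cos²x · (1 - sin²x)/sin²x = cos²x · cos²x/sin²x = cos²x · cot²x = LHS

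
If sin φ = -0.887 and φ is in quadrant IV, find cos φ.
cos φ = 0.4618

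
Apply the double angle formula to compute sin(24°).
sin(24°) = 2 sin 12° cos 12° = 0.4067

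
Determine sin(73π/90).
sin(73π/90) = 0.5592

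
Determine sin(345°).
sin(345°) = -(√6-√2)/4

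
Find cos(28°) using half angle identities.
cos(28°) = √((1 + cos 56°)/2) = 0.8829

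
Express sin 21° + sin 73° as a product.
sin 21° + sin 73° = 2 sin(47°) cos(-26°)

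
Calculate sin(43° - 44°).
sin(43° - 44°) = sin 43° cos 44° - cos 43° sin 44° = -0.01745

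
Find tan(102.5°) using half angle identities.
tan(102.5°) = sin 205° / (1 + cos 205°) = -4.511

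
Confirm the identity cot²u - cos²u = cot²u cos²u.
LHS = cos²u/sin²u - cos²u = cos²u(1/sin²u - 1) = cos²u · (1 - sin²u)/sin²u = cos²u · cos²u/sin²u = cos²u · cot²u = RHS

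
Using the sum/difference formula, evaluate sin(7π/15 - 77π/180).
sin(7π/15 - 77π/180) = sin 7π/15 cos 77π/180 - cos 7π/15 sin 77π/180 = 0.1219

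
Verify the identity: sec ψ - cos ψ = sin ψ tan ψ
LHS = 1/cos ψ - cos ψ = (1 - cos²ψ)/cos ψ = sin²ψ/cos ψ = sin ψ · (sin ψ/cos ψ) = sin ψ tan ψ = RHS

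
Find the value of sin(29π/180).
sin(29π/180) = 0.4848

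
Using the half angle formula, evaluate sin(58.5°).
sin(58.5°) = √((1 - cos 117°)/2) = 0.8526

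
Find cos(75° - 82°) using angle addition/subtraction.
cos(75° - 82°) = cos 75° cos 82° + sin 75° sin 82° = 0.9925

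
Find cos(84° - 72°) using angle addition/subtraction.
cos(84° - 72°) = cos 84° cos 72° + sin 84° sin 72° = 0.9781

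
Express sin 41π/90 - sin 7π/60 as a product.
sin 41π/90 - sin 7π/60 = 2 cos(103π/360) sin(61π/360)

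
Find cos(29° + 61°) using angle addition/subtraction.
cos(29° + 61°) = cos 29° cos 61° - sin 29° sin 61° = 0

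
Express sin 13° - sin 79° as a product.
sin 13° - sin 79° = 2 cos(46°) sin(-33°)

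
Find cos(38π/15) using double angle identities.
cos(38π/15) = cos²19π/15 - sin²19π/15 = -0.1045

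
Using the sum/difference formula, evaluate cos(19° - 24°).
cos(19° - 24°) = cos 19° cos 24° + sin 19° sin 24° = 0.9962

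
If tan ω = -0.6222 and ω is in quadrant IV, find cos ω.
cos ω = 0.8491 (using tan²ω + 1 = sec²ω)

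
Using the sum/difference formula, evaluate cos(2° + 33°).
cos(2° + 33°) = cos 2° cos 33° - sin 2° sin 33° = 0.8192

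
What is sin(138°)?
sin(138°) = 0.6691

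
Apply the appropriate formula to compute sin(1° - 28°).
sin(1° - 28°) = sin 1° cos 28° - cos 1° sin 28° = -0.454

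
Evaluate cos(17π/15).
cos(17π/15) = -0.9135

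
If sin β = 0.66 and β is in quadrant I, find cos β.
cos β = 0.7513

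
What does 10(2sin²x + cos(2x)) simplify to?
10(2sin²x + cos(2x)) = 10 (using Double angle)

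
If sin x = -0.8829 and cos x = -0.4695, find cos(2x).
cos(2x) = cos²x - sin²x = -0.5591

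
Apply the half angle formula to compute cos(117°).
cos(117°) = -√((1 + cos 234°)/2) = -0.454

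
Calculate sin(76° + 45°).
sin(76° + 45°) = sin 76° cos 45° + cos 76° sin 45° = 0.8572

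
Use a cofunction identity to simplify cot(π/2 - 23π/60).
cot(π/2 - 23π/60) = tan(23π/60)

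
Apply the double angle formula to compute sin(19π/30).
sin(19π/30) = 2 sin 19π/60 cos 19π/60 = 0.9135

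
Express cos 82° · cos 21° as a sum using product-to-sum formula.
cos 82° cos 21° = (1/2)[cos(82°-21°) + cos(82°+21°)]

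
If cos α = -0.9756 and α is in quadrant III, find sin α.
sin α = -0.2196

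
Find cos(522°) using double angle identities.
cos(522°) = cos²261° - sin²261° = -0.9511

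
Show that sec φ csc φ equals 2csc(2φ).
RHS = 2/sin(2φ) = 2/(2 sin φ cos φ) = 1/(sin φ cos φ) = (1/cos φ)(1/sin φ) = sec φ csc φ = LHS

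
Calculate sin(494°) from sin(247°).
sin(494°) = 2 sin 247° cos 247° = 0.7193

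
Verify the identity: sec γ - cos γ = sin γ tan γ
LHS = 1/cos γ - cos γ = (1 - cos²γ)/cos γ = sin²γ/cos γ = sin γ · (sin γ/cos γ) = sin γ tan γ = RHS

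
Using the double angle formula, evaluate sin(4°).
sin(4°) = 2 sin 2° cos 2° = 0.06976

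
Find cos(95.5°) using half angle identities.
cos(95.5°) = -√((1 + cos 191°)/2) = -0.09585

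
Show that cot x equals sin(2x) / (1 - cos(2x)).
RHS = 2 sin x cos x / (2sin²x) = cos x/sin x = cot x = LHS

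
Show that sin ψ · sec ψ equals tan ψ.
LHS = sin ψ · (1/cos ψ) = sin ψ/cos ψ = tan ψ = RHS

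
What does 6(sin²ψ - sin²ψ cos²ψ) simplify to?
6(sin²ψ - sin²ψ cos²ψ) = 6(sin⁴ψ) (using Factoring)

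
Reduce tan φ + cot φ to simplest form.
tan φ + cot φ = sec φ csc φ (using Quotient identities)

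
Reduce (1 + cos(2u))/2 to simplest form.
(1 + cos(2u))/2 = cos²u (using Power reduction)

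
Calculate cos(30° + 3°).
cos(30° + 3°) = cos 30° cos 3° - sin 30° sin 3° = 0.8387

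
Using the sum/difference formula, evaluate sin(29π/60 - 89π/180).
sin(29π/60 - 89π/180) = sin 29π/60 cos 89π/180 - cos 29π/60 sin 89π/180 = -0.0349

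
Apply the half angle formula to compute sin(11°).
sin(11°) = √((1 - cos 22°)/2) = 0.1908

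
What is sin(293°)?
sin(293°) = -0.9205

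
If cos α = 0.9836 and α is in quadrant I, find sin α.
sin α = 0.1804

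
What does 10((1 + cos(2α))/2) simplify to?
10((1 + cos(2α))/2) = 10(cos²α) (using Power reduction)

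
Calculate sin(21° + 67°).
sin(21° + 67°) = sin 21° cos 67° + cos 21° sin 67° = 0.9994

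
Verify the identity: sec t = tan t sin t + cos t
RHS = sin²t/cos t + cos t = (sin²t + cos²t)/cos t = 1/cos t = sec t = LHS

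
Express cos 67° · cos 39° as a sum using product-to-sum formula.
cos 67° cos 39° = (1/2)[cos(67°-39°) + cos(67°+39°)]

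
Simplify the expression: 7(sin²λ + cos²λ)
7(sin²λ + cos²λ) = 7 (using Pythagorean identity)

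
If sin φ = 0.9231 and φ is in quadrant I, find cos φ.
cos φ = 0.3846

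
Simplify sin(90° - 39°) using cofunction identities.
sin(90° - 39°) = cos(39°)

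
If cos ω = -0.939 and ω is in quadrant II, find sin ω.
sin ω = 0.3439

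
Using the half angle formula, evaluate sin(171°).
sin(171°) = √((1 - cos 342°)/2) = 0.1564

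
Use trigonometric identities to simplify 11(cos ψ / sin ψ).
11(cos ψ / sin ψ) = 11(cot ψ) (using Quotient identity)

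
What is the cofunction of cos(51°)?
cos(51°) = sin(90° - 51°) = sin(39°)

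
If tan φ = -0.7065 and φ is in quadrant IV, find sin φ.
sin φ = -0.577 (using tan²φ + 1 = sec²φ)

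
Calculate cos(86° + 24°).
cos(86° + 24°) = cos 86° cos 24° - sin 86° sin 24° = -0.342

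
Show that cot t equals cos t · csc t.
RHS = cos t · (1/sin t) = cos t/sin t = cot t = LHS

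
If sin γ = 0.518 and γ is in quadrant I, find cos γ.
cos γ = 0.8554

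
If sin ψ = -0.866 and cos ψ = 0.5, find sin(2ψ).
sin(2ψ) = 2 sin ψ cos ψ = -0.866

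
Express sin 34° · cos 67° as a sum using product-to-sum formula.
sin 34° cos 67° = (1/2)[sin(34°+67°) + sin(34°-67°)]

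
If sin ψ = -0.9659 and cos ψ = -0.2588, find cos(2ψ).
cos(2ψ) = cos²ψ - sin²ψ = -0.866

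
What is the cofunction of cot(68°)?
cot(68°) = tan(90° - 68°) = tan(22°)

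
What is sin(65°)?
sin(65°) = 0.9063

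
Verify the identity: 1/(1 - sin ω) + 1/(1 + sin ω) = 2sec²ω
LHS = [(1 + sin ω) + (1 - sin ω)] / [(1 - sin ω)(1 + sin ω)] = 2/(1 - sin²ω) = 2/cos²ω = 2sec²ω = RHS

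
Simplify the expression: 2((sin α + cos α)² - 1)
2((sin α + cos α)² - 1) = 2(sin(2α)) (using Pythagorean + double angle)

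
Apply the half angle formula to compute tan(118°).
tan(118°) = sin 236° / (1 + cos 236°) = -1.881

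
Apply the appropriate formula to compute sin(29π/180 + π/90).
sin(29π/180 + π/90) = sin 29π/180 cos π/90 + cos 29π/180 sin π/90 = 0.515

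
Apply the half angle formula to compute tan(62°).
tan(62°) = sin 124° / (1 + cos 124°) = 1.881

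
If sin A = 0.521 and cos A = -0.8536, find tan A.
tan A = sin A / cos A = -0.6104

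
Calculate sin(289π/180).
sin(289π/180) = -0.9455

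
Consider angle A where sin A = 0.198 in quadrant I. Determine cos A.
cos A = √(1 - sin²A) = 0.9802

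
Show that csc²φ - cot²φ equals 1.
LHS = 1/sin²φ - cos²φ/sin²φ = (1 - cos²φ)/sin²φ = sin²φ/sin²φ = 1 = RHS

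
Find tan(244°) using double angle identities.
tan(244°) = 2 tan 122° / (1 - tan²122°) = 2.05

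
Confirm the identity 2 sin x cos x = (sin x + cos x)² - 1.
RHS = sin²x + 2 sin x cos x + cos²x - 1 = (sin²x + cos²x) + 2 sin x cos x - 1 = 1 + 2 sin x cos x - 1 = 2 sin x cos x = LHS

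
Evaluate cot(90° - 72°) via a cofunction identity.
cot(90° - 72°) = tan(72°) = 3.078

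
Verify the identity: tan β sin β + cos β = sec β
LHS = sin²β/cos β + cos β = (sin²β + cos²β)/cos β = 1/cos β = sec β = RHS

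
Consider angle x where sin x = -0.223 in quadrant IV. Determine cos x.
cos x = √(1 - sin²x) = 0.9748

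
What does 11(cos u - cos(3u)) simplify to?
11(cos u - cos(3u)) = 11(2 sin(2u) sin u) (using Sum-to-product)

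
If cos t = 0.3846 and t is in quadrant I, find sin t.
sin t = 0.9231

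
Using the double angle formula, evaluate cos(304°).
cos(304°) = cos²152° - sin²152° = 0.5592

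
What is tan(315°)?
tan(315°) = -1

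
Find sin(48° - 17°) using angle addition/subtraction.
sin(48° - 17°) = sin 48° cos 17° - cos 48° sin 17° = 0.515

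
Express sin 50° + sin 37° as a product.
sin 50° + sin 37° = 2 sin(43.5°) cos(6.5°)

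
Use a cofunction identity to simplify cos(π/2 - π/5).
cos(π/2 - π/5) = sin(π/5)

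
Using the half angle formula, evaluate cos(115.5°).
cos(115.5°) = -√((1 + cos 231°)/2) = -0.4305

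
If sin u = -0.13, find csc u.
csc u = 1/sin u = -7.692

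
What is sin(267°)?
sin(267°) = -0.9986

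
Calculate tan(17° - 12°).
tan(17° - 12°) = (tan 17° - tan 12°)/(1 + tan 17° tan 12°) = 0.08749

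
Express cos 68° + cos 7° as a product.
cos 68° + cos 7° = 2 cos(37.5°) cos(30.5°)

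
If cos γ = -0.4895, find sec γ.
sec γ = 1/cos γ = -2.043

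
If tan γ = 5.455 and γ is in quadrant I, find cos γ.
cos γ = 0.1803 (using tan²γ + 1 = sec²γ)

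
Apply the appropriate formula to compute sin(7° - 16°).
sin(7° - 16°) = sin 7° cos 16° - cos 7° sin 16° = -0.1564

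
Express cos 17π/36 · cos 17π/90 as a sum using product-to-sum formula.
cos 17π/36 cos 17π/90 = (1/2)[cos(17π/36-17π/90) + cos(17π/36+17π/90)]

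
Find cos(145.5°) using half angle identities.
cos(145.5°) = -√((1 + cos 291°)/2) = -0.8241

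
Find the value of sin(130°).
sin(130°) = 0.766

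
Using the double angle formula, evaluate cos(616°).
cos(616°) = cos²308° - sin²308° = -0.2419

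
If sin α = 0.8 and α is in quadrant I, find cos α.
cos α = 0.6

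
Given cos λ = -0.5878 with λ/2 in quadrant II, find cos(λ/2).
cos(λ/2) = ±√((1 + cos λ)/2); negative since λ/2 ∈ QII, so cos(λ/2) = -0.454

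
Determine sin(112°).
sin(112°) = 0.9272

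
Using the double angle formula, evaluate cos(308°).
cos(308°) = cos²154° - sin²154° = 0.6157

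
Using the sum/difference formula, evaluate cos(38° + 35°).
cos(38° + 35°) = cos 38° cos 35° - sin 38° sin 35° = 0.2924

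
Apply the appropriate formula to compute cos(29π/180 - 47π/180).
cos(29π/180 - 47π/180) = cos 29π/180 cos 47π/180 + sin 29π/180 sin 47π/180 = 0.9511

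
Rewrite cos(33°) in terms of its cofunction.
cos(33°) = sin(90° - 33°) = sin(57°)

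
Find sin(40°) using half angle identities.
sin(40°) = √((1 - cos 80°)/2) = 0.6428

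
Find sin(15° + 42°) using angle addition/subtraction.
sin(15° + 42°) = sin 15° cos 42° + cos 15° sin 42° = 0.8387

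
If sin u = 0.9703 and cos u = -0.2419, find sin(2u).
sin(2u) = 2 sin u cos u = -0.4694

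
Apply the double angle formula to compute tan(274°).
tan(274°) = 2 tan 137° / (1 - tan²137°) = -14.3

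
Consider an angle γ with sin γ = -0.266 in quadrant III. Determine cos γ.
cos γ = ±√(1 - sin²γ) = -0.964 (negative in QIII)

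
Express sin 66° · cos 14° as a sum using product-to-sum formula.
sin 66° cos 14° = (1/2)[sin(66°+14°) + sin(66°-14°)]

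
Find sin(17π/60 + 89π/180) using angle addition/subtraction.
sin(17π/60 + 89π/180) = sin 17π/60 cos 89π/180 + cos 17π/60 sin 89π/180 = 0.6428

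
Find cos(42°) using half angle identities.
cos(42°) = √((1 + cos 84°)/2) = 0.7431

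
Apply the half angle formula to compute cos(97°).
cos(97°) = -√((1 + cos 194°)/2) = -0.1219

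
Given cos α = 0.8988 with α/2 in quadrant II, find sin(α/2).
sin(α/2) = ±√((1 - cos α)/2); positive since α/2 ∈ QII, so sin(α/2) = 0.2249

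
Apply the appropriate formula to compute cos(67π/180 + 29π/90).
cos(67π/180 + 29π/90) = cos 67π/180 cos 29π/90 - sin 67π/180 sin 29π/90 = -0.5736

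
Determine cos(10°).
cos(10°) = 0.9848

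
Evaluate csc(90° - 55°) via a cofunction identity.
csc(90° - 55°) = sec(55°) = 1.743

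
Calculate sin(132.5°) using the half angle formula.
sin(132.5°) = √((1 - cos 265°)/2) = 0.7373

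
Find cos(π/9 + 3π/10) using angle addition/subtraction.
cos(π/9 + 3π/10) = cos π/9 cos 3π/10 - sin π/9 sin 3π/10 = 0.2756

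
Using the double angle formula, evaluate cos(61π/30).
cos(61π/30) = cos²61π/60 - sin²61π/60 = 0.9945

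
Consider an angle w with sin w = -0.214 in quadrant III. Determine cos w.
cos w = ±√(1 - sin²w) = -0.9768 (negative in QIII)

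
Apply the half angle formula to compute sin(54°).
sin(54°) = √((1 - cos 108°)/2) = 0.809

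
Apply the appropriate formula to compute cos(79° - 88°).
cos(79° - 88°) = cos 79° cos 88° + sin 79° sin 88° = 0.9877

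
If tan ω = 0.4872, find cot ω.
cot ω = 1/tan ω = 2.053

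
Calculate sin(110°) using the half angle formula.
sin(110°) = √((1 - cos 220°)/2) = 0.9397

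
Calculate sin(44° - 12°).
sin(44° - 12°) = sin 44° cos 12° - cos 44° sin 12° = 0.5299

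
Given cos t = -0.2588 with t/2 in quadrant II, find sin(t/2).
sin(t/2) = ±√((1 - cos t)/2); positive since t/2 ∈ QII, so sin(t/2) = 0.7933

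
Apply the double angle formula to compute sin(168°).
sin(168°) = 2 sin 84° cos 84° = 0.2079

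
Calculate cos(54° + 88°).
cos(54° + 88°) = cos 54° cos 88° - sin 54° sin 88° = -0.788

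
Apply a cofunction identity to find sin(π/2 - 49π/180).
sin(π/2 - 49π/180) = cos(49π/180) = 0.6561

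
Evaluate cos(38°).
cos(38°) = 0.788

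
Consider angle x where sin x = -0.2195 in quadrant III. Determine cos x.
cos x = ±√(1 - sin²x) = -0.9756 (negative in QIII)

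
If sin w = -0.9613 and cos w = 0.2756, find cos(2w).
cos(2w) = cos²w - sin²w = -0.8481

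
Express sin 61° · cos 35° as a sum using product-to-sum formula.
sin 61° cos 35° = (1/2)[sin(61°+35°) + sin(61°-35°)]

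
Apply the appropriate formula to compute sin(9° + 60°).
sin(9° + 60°) = sin 9° cos 60° + cos 9° sin 60° = 0.9336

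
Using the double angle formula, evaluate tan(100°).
tan(100°) = 2 tan 50° / (1 - tan²50°) = -5.671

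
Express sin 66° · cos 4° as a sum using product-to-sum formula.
sin 66° cos 4° = (1/2)[sin(66°+4°) + sin(66°-4°)]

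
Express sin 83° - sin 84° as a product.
sin 83° - sin 84° = 2 cos(83.5°) sin(-0.5°)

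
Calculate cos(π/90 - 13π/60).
cos(π/90 - 13π/60) = cos π/90 cos 13π/60 + sin π/90 sin 13π/60 = 0.7986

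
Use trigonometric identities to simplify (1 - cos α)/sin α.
(1 - cos α)/sin α = tan(α/2) (using Half angle)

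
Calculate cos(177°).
cos(177°) = -0.9986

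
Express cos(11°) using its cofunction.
cos(11°) = sin(90° - 11°) = sin(79°)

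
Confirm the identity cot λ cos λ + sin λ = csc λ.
LHS = cos²λ/sin λ + sin λ = (cos²λ + sin²λ)/sin λ = 1/sin λ = csc λ = RHS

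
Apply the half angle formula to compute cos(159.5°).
cos(159.5°) = -√((1 + cos 319°)/2) = -0.9367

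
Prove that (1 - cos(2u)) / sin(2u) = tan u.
LHS = 2sin²u / (2 sin u cos u) = sin u/cos u = tan u = RHS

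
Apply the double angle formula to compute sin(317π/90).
sin(317π/90) = 2 sin 317π/180 cos 317π/180 = -0.9976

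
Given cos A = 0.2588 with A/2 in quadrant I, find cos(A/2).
cos(A/2) = ±√((1 + cos A)/2); positive since A/2 ∈ QI, so cos(A/2) = 0.7933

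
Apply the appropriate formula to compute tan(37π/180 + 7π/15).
tan(37π/180 + 7π/15) = (tan 37π/180 + tan 7π/15)/(1 - tan 37π/180 tan 7π/15) = -1.664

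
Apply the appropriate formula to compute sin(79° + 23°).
sin(79° + 23°) = sin 79° cos 23° + cos 79° sin 23° = 0.9781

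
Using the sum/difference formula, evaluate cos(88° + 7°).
cos(88° + 7°) = cos 88° cos 7° - sin 88° sin 7° = -0.08716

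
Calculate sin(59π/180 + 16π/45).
sin(59π/180 + 16π/45) = sin 59π/180 cos 16π/45 + cos 59π/180 sin 16π/45 = 0.8387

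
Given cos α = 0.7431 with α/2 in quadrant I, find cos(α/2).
cos(α/2) = ±√((1 + cos α)/2); positive since α/2 ∈ QI, so cos(α/2) = 0.9336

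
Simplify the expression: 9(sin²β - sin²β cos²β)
9(sin²β - sin²β cos²β) = 9(sin⁴β) (using Factoring)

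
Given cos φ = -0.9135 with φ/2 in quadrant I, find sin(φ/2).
sin(φ/2) = ±√((1 - cos φ)/2); positive since φ/2 ∈ QI, so sin(φ/2) = 0.9781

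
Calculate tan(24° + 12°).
tan(24° + 12°) = (tan 24° + tan 12°)/(1 - tan 24° tan 12°) = 0.7265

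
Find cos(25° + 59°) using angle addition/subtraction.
cos(25° + 59°) = cos 25° cos 59° - sin 25° sin 59° = 0.1045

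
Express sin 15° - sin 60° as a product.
sin 15° - sin 60° = 2 cos(37.5°) sin(-22.5°)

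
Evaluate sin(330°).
sin(330°) = -1/2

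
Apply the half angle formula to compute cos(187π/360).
cos(187π/360) = -√((1 + cos 187π/180)/2) = -0.06105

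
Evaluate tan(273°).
tan(273°) = -19.08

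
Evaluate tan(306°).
tan(306°) = -1.376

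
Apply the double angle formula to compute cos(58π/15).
cos(58π/15) = cos²29π/15 - sin²29π/15 = 0.9135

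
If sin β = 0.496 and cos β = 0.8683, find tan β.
tan β = sin β / cos β = 0.5712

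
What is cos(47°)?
cos(47°) = 0.682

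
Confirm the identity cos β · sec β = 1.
LHS = cos β · (1/cos β) = 1 = RHS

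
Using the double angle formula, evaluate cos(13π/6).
cos(13π/6) = cos²13π/12 - sin²13π/12 = √3/2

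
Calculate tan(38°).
tan(38°) = 0.7813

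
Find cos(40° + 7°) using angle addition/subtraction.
cos(40° + 7°) = cos 40° cos 7° - sin 40° sin 7° = 0.682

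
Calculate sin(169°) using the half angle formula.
sin(169°) = √((1 - cos 338°)/2) = 0.1908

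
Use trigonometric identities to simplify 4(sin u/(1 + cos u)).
4(sin u/(1 + cos u)) = 4(tan(u/2)) (using Half angle)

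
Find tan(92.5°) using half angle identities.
tan(92.5°) = sin 185° / (1 + cos 185°) = -22.9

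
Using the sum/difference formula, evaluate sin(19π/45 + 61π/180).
sin(19π/45 + 61π/180) = sin 19π/45 cos 61π/180 + cos 19π/45 sin 61π/180 = 0.682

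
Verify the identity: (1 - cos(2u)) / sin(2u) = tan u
LHS = 2sin²u / (2 sin u cos u) = sin u/cos u = tan u = RHS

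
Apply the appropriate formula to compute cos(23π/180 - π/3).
cos(23π/180 - π/3) = cos 23π/180 cos π/3 + sin 23π/180 sin π/3 = 0.7986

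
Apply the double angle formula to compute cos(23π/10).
cos(23π/10) = 1 - 2sin²23π/20 = 0.5878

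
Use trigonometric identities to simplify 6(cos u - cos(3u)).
6(cos u - cos(3u)) = 6(2 sin(2u) sin u) (using Sum-to-product)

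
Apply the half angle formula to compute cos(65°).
cos(65°) = √((1 + cos 130°)/2) = 0.4226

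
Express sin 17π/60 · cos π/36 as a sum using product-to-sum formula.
sin 17π/60 cos π/36 = (1/2)[sin(17π/60+π/36) + sin(17π/60-π/36)]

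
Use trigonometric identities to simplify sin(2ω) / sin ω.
sin(2ω) / sin ω = 2 cos ω (using Double angle)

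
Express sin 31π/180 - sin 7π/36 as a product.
sin 31π/180 - sin 7π/36 = 2 cos(11π/60) sin(-π/90)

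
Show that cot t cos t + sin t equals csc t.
LHS = cos²t/sin t + sin t = (cos²t + sin²t)/sin t = 1/sin t = csc t = RHS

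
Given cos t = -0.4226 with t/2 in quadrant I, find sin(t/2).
sin(t/2) = ±√((1 - cos t)/2); positive since t/2 ∈ QI, so sin(t/2) = 0.8434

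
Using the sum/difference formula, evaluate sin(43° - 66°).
sin(43° - 66°) = sin 43° cos 66° - cos 43° sin 66° = -0.3907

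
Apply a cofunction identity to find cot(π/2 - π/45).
cot(π/2 - π/45) = tan(π/45) = 0.06993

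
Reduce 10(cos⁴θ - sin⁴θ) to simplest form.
10(cos⁴θ - sin⁴θ) = 10(cos(2θ)) (using Factoring + double angle)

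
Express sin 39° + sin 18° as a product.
sin 39° + sin 18° = 2 sin(28.5°) cos(10.5°)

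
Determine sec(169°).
sec(169°) = -1.019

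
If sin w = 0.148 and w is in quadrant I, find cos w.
cos w = 0.989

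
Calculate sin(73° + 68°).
sin(73° + 68°) = sin 73° cos 68° + cos 73° sin 68° = 0.6293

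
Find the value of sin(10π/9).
sin(10π/9) = -0.342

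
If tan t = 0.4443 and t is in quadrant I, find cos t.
cos t = 0.9139 (using tan²t + 1 = sec²t)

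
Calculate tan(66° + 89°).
tan(66° + 89°) = (tan 66° + tan 89°)/(1 - tan 66° tan 89°) = -0.4663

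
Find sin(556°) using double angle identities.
sin(556°) = 2 sin 278° cos 278° = -0.2756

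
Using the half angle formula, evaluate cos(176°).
cos(176°) = -√((1 + cos 352°)/2) = -0.9976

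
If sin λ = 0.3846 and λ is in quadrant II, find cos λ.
cos λ = -0.9231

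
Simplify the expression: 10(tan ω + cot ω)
10(tan ω + cot ω) = 10(sec ω csc ω) (using Quotient identities)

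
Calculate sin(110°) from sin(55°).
sin(110°) = 2 sin 55° cos 55° = 0.9397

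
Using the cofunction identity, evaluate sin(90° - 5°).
sin(90° - 5°) = cos(5°) = 0.9962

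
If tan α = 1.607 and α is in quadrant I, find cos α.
cos α = 0.5283 (using tan²α + 1 = sec²α)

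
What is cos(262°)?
cos(262°) = -0.1392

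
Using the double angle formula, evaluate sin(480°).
sin(480°) = 2 sin 240° cos 240° = √3/2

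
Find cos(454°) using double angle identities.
cos(454°) = cos²227° - sin²227° = -0.06976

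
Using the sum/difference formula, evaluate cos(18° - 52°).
cos(18° - 52°) = cos 18° cos 52° + sin 18° sin 52° = 0.829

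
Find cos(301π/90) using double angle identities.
cos(301π/90) = cos²301π/180 - sin²301π/180 = -0.4695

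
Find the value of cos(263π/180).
cos(263π/180) = -0.1219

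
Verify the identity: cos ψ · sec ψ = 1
LHS = cos ψ · (1/cos ψ) = 1 = RHS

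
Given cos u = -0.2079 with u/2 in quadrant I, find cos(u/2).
cos(u/2) = ±√((1 + cos u)/2); positive since u/2 ∈ QI, so cos(u/2) = 0.6293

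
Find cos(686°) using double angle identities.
cos(686°) = cos²343° - sin²343° = 0.829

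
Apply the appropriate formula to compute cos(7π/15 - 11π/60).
cos(7π/15 - 11π/60) = cos 7π/15 cos 11π/60 + sin 7π/15 sin 11π/60 = 0.6293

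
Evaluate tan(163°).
tan(163°) = -0.3057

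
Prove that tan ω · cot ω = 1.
LHS = (sin ω/cos ω) · (cos ω/sin ω) = 1 = RHS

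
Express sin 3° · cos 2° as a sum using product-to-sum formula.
sin 3° cos 2° = (1/2)[sin(3°+2°) + sin(3°-2°)]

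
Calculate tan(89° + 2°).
tan(89° + 2°) = (tan 89° + tan 2°)/(1 - tan 89° tan 2°) = -57.29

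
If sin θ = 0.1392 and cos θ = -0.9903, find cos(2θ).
cos(2θ) = cos²θ - sin²θ = 0.9613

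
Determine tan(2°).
tan(2°) = 0.03492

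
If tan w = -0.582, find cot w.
cot w = 1/tan w = -1.718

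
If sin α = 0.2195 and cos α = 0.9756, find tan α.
tan α = sin α / cos α = 0.225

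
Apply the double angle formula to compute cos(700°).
cos(700°) = cos²350° - sin²350° = 0.9397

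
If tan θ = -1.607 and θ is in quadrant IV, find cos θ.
cos θ = 0.5283 (using tan²θ + 1 = sec²θ)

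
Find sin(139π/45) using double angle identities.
sin(139π/45) = 2 sin 139π/90 cos 139π/90 = -0.2756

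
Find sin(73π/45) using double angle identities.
sin(73π/45) = 2 sin 73π/90 cos 73π/90 = -0.9272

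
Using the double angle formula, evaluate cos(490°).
cos(490°) = cos²245° - sin²245° = -0.6428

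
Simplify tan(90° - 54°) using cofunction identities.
tan(90° - 54°) = cot(54°)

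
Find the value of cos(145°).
cos(145°) = -0.8192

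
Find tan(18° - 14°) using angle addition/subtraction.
tan(18° - 14°) = (tan 18° - tan 14°)/(1 + tan 18° tan 14°) = 0.06993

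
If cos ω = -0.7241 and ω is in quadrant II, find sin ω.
sin ω = 0.6897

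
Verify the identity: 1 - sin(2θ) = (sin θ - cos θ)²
RHS = sin²θ - 2 sin θ cos θ + cos²θ = (sin²θ + cos²θ) - 2 sin θ cos θ = 1 - sin(2θ) = LHS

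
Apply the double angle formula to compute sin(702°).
sin(702°) = 2 sin 351° cos 351° = -0.309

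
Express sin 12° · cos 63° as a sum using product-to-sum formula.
sin 12° cos 63° = (1/2)[sin(12°+63°) + sin(12°-63°)]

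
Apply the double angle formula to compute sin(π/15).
sin(π/15) = 2 sin π/30 cos π/30 = 0.2079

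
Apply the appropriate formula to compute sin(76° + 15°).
sin(76° + 15°) = sin 76° cos 15° + cos 76° sin 15° = 0.9998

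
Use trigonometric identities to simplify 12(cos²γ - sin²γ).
12(cos²γ - sin²γ) = 12(cos(2γ)) (using Double angle)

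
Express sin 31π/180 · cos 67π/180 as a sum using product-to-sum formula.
sin 31π/180 cos 67π/180 = (1/2)[sin(31π/180+67π/180) + sin(31π/180-67π/180)]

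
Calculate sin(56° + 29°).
sin(56° + 29°) = sin 56° cos 29° + cos 56° sin 29° = 0.9962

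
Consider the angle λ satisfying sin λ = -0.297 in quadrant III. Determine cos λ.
cos λ = ±√(1 - sin²λ) = -0.9549 (negative in QIII)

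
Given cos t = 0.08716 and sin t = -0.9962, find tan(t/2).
tan(t/2) = sin t / (1 + cos t) = -0.9163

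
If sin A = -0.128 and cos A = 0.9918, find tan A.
tan A = sin A / cos A = -0.1291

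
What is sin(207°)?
sin(207°) = -0.454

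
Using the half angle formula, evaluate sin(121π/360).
sin(121π/360) = √((1 - cos 121π/180)/2) = 0.8704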